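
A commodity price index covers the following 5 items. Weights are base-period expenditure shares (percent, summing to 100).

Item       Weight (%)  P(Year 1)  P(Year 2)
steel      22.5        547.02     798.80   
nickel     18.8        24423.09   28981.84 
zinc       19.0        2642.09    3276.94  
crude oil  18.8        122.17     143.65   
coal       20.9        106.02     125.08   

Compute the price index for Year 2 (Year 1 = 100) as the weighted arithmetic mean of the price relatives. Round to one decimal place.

steel: 22.5 × (798.80/547.02) = 22.5 × 1.460276 = 32.8562
nickel: 18.8 × (28981.84/24423.09) = 18.8 × 1.186657 = 22.3092
zinc: 19.0 × (3276.94/2642.09) = 19.0 × 1.240283 = 23.5654
crude oil: 18.8 × (143.65/122.17) = 18.8 × 1.175821 = 22.1054
coal: 20.9 × (125.08/106.02) = 20.9 × 1.179777 = 24.6573
Index = Σ wᵢ·(p₁ᵢ/p₀ᵢ) = 32.8562 + 22.3092 + 23.5654 + 22.1054 + 24.6573 = 125.4935

125.5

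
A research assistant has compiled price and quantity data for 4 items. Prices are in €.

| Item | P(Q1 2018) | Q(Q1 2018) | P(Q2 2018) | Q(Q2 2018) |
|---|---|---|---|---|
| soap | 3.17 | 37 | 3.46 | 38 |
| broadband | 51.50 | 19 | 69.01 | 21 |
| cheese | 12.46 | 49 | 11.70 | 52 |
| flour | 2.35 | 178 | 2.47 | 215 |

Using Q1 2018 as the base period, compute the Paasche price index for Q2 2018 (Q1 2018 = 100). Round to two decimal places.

115.50

Paasche price index uses current-period quantities as weights.
ΣP(Q2 2018)·Q(Q2 2018) = 3.46×38 + 69.01×21 + 11.70×52 + 2.47×215 = 131.48 + 1449.21 + 608.4 + 531.05 = 2720.14
ΣP(Q1 2018)·Q(Q2 2018) = 3.17×38 + 51.50×21 + 12.46×52 + 2.35×215 = 120.46 + 1081.5 + 647.92 + 505.25 = 2355.13
Index = 2720.14 / 2355.13 × 100 = 115.4985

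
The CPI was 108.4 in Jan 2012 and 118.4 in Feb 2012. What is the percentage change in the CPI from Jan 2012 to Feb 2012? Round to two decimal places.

9.23%

Change = (118.4 − 108.4) / 108.4 × 100
       = 10.0 / 108.4 × 100 = 9.2251%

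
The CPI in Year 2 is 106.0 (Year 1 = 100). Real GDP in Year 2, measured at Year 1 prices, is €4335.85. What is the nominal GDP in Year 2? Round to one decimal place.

Nominal = Real × (Index/100) = 4335.85 × (106.0/100)
        = 4335.85 × 1.060 = 4596.0010

4596.0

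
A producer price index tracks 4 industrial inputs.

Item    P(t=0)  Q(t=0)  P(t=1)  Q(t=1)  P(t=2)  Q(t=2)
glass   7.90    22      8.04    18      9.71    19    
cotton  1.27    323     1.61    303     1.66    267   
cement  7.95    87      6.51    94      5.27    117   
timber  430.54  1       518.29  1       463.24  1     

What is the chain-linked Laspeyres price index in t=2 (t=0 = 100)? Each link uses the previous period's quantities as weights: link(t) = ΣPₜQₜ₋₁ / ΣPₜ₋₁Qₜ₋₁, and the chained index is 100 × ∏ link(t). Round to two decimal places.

96.93

Link t=0→t=1:
ΣP(t=1)Q(t=0) = 8.04×22 + 1.61×323 + 6.51×87 + 518.29×1 = 176.88 + 520.03 + 566.37 + 518.29 = 1781.57
ΣP(t=0)Q(t=0) = 7.90×22 + 1.27×323 + 7.95×87 + 430.54×1 = 173.8 + 410.21 + 691.65 + 430.54 = 1706.2
link = 1781.57/1706.2 = 1.044174
Link t=1→t=2:
ΣP(t=2)Q(t=1) = 9.71×18 + 1.66×303 + 5.27×94 + 463.24×1 = 174.78 + 502.98 + 495.38 + 463.24 = 1636.38
ΣP(t=1)Q(t=1) = 8.04×18 + 1.61×303 + 6.51×94 + 518.29×1 = 144.72 + 487.83 + 611.94 + 518.29 = 1762.78
link = 1636.38/1762.78 = 0.928295
Chained index = 100 × 1.044174 × 0.928295 = 96.9302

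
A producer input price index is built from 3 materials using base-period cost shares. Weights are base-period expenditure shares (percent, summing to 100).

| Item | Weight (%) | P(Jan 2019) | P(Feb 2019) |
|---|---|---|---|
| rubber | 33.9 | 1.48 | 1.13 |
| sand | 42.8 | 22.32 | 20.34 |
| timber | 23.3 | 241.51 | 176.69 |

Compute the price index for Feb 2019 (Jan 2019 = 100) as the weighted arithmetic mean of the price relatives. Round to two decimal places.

rubber: 33.9 × (1.13/1.48) = 33.9 × 0.763514 = 25.8831
sand: 42.8 × (20.34/22.32) = 42.8 × 0.911290 = 39.0032
timber: 23.3 × (176.69/241.51) = 23.3 × 0.731605 = 17.0464
Index = Σ wᵢ·(p₁ᵢ/p₀ᵢ) = 25.8831 + 39.0032 + 17.0464 = 81.9327

81.93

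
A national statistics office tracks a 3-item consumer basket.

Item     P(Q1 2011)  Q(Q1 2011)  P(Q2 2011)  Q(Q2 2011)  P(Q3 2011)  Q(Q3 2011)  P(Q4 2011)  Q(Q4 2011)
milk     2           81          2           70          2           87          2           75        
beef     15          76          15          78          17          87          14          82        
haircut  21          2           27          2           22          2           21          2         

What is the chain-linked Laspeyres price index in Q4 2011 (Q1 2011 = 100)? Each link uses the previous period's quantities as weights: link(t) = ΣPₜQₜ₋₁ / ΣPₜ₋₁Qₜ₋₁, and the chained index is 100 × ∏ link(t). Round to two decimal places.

94.38

Link Q1 2011→Q2 2011:
ΣP(Q2 2011)Q(Q1 2011) = 2×81 + 15×76 + 27×2 = 162 + 1140 + 54 = 1356
ΣP(Q1 2011)Q(Q1 2011) = 2×81 + 15×76 + 21×2 = 162 + 1140 + 42 = 1344
link = 1356/1344 = 1.008929
Link Q2 2011→Q3 2011:
ΣP(Q3 2011)Q(Q2 2011) = 2×70 + 17×78 + 22×2 = 140 + 1326 + 44 = 1510
ΣP(Q2 2011)Q(Q2 2011) = 2×70 + 15×78 + 27×2 = 140 + 1170 + 54 = 1364
link = 1510/1364 = 1.107038
Link Q3 2011→Q4 2011:
ΣP(Q4 2011)Q(Q3 2011) = 2×87 + 14×87 + 21×2 = 174 + 1218 + 42 = 1434
ΣP(Q3 2011)Q(Q3 2011) = 2×87 + 17×87 + 22×2 = 174 + 1479 + 44 = 1697
link = 1434/1697 = 0.845021
Chained index = 100 × 1.008929 × 1.107038 × 0.845021 = 94.3822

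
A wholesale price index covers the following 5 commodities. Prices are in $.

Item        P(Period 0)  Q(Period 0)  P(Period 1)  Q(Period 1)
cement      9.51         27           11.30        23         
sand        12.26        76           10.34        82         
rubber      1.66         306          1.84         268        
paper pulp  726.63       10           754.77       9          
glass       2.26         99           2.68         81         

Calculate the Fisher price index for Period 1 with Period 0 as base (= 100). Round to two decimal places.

Laspeyres component (base-period weights):
ΣP(Period 1)Q(Period 0) = 11.30×27 + 10.34×76 + 1.84×306 + 754.77×10 + 2.68×99 = 305.1 + 785.84 + 563.04 + 7547.7 + 265.32 = 9467
ΣP(Period 0)Q(Period 0) = 9.51×27 + 12.26×76 + 1.66×306 + 726.63×10 + 2.26×99 = 256.77 + 931.76 + 507.96 + 7266.3 + 223.74 = 9186.53
L = 9467 / 9186.53 × 100 = 103.0531
Paasche component (current-period weights):
ΣP(Period 1)Q(Period 1) = 11.30×23 + 10.34×82 + 1.84×268 + 754.77×9 + 2.68×81 = 259.9 + 847.88 + 493.12 + 6792.93 + 217.08 = 8610.91
ΣP(Period 0)Q(Period 1) = 9.51×23 + 12.26×82 + 1.66×268 + 726.63×9 + 2.26×81 = 218.73 + 1005.32 + 444.88 + 6539.67 + 183.06 = 8391.66
P = 8610.91 / 8391.66 × 100 = 102.6127
Fisher = √(L × P) = √(103.0531 × 102.6127) = 102.8326

102.83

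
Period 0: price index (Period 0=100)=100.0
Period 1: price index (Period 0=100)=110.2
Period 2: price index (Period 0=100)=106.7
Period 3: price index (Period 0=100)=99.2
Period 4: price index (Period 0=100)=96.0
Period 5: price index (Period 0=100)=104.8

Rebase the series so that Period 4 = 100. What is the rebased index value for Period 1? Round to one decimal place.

114.8

Rebased(Period 1) = 110.2 / 96.0 × 100 = 114.7917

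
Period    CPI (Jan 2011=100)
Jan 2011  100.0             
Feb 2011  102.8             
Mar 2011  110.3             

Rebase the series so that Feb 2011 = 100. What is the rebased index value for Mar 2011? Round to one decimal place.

107.3

Rebased(Mar 2011) = 110.3 / 102.8 × 100 = 107.2957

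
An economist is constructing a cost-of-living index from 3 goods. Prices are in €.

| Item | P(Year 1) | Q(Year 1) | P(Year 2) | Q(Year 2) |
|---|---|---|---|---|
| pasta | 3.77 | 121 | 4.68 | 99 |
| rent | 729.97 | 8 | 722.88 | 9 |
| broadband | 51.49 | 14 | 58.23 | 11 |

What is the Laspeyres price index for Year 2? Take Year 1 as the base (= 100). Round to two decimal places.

102.11

Laspeyres price index uses base-period quantities as weights.
ΣP(Year 2)·Q(Year 1) = 4.68×121 + 722.88×8 + 58.23×14 = 566.28 + 5783.04 + 815.22 = 7164.54
ΣP(Year 1)·Q(Year 1) = 3.77×121 + 729.97×8 + 51.49×14 = 456.17 + 5839.76 + 720.86 = 7016.79
Index = 7164.54 / 7016.79 × 100 = 102.1057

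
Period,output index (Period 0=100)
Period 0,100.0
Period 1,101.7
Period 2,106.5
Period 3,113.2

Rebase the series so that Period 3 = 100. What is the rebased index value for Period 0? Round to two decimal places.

Rebased(Period 0) = 100.0 / 113.2 × 100 = 88.3392

88.34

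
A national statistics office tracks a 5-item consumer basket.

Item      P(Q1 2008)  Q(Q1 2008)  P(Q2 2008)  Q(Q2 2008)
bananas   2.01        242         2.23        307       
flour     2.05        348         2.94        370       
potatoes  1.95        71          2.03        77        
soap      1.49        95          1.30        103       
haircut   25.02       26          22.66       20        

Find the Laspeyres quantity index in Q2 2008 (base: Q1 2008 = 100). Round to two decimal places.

102.31

Laspeyres quantity index uses base-period prices as weights.
ΣP(Q1 2008)·Q(Q2 2008) = 2.01×307 + 2.05×370 + 1.95×77 + 1.49×103 + 25.02×20 = 617.07 + 758.5 + 150.15 + 153.47 + 500.4 = 2179.59
ΣP(Q1 2008)·Q(Q1 2008) = 2.01×242 + 2.05×348 + 1.95×71 + 1.49×95 + 25.02×26 = 486.42 + 713.4 + 138.45 + 141.55 + 650.52 = 2130.34
Index = 2179.59 / 2130.34 × 100 = 102.3118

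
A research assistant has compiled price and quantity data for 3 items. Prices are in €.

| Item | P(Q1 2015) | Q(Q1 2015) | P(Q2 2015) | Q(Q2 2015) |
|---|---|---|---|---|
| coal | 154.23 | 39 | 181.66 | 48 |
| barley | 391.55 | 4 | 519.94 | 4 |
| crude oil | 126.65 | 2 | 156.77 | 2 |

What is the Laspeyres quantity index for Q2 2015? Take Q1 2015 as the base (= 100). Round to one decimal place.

Laspeyres quantity index uses base-period prices as weights.
ΣP(Q1 2015)·Q(Q2 2015) = 154.23×48 + 391.55×4 + 126.65×2 = 7403.04 + 1566.2 + 253.3 = 9222.54
ΣP(Q1 2015)·Q(Q1 2015) = 154.23×39 + 391.55×4 + 126.65×2 = 6014.97 + 1566.2 + 253.3 = 7834.47
Index = 9222.54 / 7834.47 × 100 = 117.7175

117.7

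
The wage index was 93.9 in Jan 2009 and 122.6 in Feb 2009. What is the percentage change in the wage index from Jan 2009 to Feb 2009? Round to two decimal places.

Change = (122.6 − 93.9) / 93.9 × 100
       = 28.7 / 93.9 × 100 = 30.5644%

30.56%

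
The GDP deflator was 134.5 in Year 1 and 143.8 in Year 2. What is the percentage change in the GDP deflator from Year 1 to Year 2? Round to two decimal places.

Change = (143.8 − 134.5) / 134.5 × 100
       = 9.3 / 134.5 × 100 = 6.9145%

6.91%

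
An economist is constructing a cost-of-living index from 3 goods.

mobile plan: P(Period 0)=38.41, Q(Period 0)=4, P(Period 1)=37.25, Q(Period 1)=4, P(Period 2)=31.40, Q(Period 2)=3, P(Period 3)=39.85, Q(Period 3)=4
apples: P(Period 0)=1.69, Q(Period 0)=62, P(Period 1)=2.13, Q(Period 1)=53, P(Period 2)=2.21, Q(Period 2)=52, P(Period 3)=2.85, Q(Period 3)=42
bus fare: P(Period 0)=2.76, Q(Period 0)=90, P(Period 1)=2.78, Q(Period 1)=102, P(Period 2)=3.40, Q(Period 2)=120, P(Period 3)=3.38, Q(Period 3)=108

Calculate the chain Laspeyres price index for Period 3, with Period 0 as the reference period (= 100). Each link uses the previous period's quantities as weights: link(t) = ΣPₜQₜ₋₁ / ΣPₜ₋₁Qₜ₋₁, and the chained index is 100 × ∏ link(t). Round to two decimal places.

123.62

Link Period 0→Period 1:
ΣP(Period 1)Q(Period 0) = 37.25×4 + 2.13×62 + 2.78×90 = 149 + 132.06 + 250.2 = 531.26
ΣP(Period 0)Q(Period 0) = 38.41×4 + 1.69×62 + 2.76×90 = 153.64 + 104.78 + 248.4 = 506.82
link = 531.26/506.82 = 1.048222
Link Period 1→Period 2:
ΣP(Period 2)Q(Period 1) = 31.40×4 + 2.21×53 + 3.40×102 = 125.6 + 117.13 + 346.8 = 589.53
ΣP(Period 1)Q(Period 1) = 37.25×4 + 2.13×53 + 2.78×102 = 149 + 112.89 + 283.56 = 545.45
link = 589.53/545.45 = 1.080814
Link Period 2→Period 3:
ΣP(Period 3)Q(Period 2) = 39.85×3 + 2.85×52 + 3.38×120 = 119.55 + 148.2 + 405.6 = 673.35
ΣP(Period 2)Q(Period 2) = 31.40×3 + 2.21×52 + 3.40×120 = 94.2 + 114.92 + 408 = 617.12
link = 673.35/617.12 = 1.091117
Chained index = 100 × 1.048222 × 1.080814 × 1.091117 = 123.6163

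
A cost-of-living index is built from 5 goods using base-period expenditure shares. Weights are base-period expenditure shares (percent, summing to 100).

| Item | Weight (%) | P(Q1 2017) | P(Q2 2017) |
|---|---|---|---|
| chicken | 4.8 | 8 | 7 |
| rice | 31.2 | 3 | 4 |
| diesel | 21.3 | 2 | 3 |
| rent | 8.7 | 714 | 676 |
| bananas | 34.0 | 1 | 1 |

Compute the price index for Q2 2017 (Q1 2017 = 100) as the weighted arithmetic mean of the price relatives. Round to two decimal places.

119.99

chicken: 4.8 × (7/8) = 4.8 × 0.875000 = 4.2000
rice: 31.2 × (4/3) = 31.2 × 1.333333 = 41.6000
diesel: 21.3 × (3/2) = 21.3 × 1.500000 = 31.9500
rent: 8.7 × (676/714) = 8.7 × 0.946779 = 8.2370
bananas: 34.0 × (1/1) = 34.0 × 1.000000 = 34.0000
Index = Σ wᵢ·(p₁ᵢ/p₀ᵢ) = 4.2000 + 41.6000 + 31.9500 + 8.2370 + 34.0000 = 119.9870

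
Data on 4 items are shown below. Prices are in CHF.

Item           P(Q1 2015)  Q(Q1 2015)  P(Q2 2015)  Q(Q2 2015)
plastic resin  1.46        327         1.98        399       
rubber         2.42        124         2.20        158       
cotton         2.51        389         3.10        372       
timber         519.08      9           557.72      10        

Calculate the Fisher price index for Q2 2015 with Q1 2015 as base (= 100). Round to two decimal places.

Laspeyres component (base-period weights):
ΣP(Q2 2015)Q(Q1 2015) = 1.98×327 + 2.20×124 + 3.10×389 + 557.72×9 = 647.46 + 272.8 + 1205.9 + 5019.48 = 7145.64
ΣP(Q1 2015)Q(Q1 2015) = 1.46×327 + 2.42×124 + 2.51×389 + 519.08×9 = 477.42 + 300.08 + 976.39 + 4671.72 = 6425.61
L = 7145.64 / 6425.61 × 100 = 111.2056
Paasche component (current-period weights):
ΣP(Q2 2015)Q(Q2 2015) = 1.98×399 + 2.20×158 + 3.10×372 + 557.72×10 = 790.02 + 347.6 + 1153.2 + 5577.2 = 7868.02
ΣP(Q1 2015)Q(Q2 2015) = 1.46×399 + 2.42×158 + 2.51×372 + 519.08×10 = 582.54 + 382.36 + 933.72 + 5190.8 = 7089.42
P = 7868.02 / 7089.42 × 100 = 110.9826
Fisher = √(L × P) = √(111.2056 × 110.9826) = 111.0940

111.09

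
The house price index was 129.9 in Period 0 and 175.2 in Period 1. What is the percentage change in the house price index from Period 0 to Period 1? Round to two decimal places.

34.87%

Change = (175.2 − 129.9) / 129.9 × 100
       = 45.3 / 129.9 × 100 = 34.8730%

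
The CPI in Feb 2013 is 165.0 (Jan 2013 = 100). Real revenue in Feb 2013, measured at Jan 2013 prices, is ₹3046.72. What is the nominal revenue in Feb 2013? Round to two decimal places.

5027.09

Nominal = Real × (Index/100) = 3046.72 × (165.0/100)
        = 3046.72 × 1.650 = 5027.0880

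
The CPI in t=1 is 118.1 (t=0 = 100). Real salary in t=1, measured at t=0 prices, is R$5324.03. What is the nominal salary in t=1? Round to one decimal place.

Nominal = Real × (Index/100) = 5324.03 × (118.1/100)
        = 5324.03 × 1.181 = 6287.6794

6287.7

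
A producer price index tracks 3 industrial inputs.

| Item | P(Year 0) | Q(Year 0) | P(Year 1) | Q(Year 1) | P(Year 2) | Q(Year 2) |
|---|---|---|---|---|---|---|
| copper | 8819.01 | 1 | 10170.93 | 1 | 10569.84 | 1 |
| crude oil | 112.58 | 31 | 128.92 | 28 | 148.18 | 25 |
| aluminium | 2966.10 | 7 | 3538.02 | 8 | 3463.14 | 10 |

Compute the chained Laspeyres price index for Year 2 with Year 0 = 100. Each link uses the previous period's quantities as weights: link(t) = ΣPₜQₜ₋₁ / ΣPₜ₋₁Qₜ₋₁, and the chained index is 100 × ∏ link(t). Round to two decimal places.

Link Year 0→Year 1:
ΣP(Year 1)Q(Year 0) = 10170.93×1 + 128.92×31 + 3538.02×7 = 10170.93 + 3996.52 + 24766.14 = 38933.59
ΣP(Year 0)Q(Year 0) = 8819.01×1 + 112.58×31 + 2966.10×7 = 8819.01 + 3489.98 + 20762.7 = 33071.69
link = 38933.59/33071.69 = 1.177248
Link Year 1→Year 2:
ΣP(Year 2)Q(Year 1) = 10569.84×1 + 148.18×28 + 3463.14×8 = 10569.84 + 4149.04 + 27705.12 = 42424
ΣP(Year 1)Q(Year 1) = 10170.93×1 + 128.92×28 + 3538.02×8 = 10170.93 + 3609.76 + 28304.16 = 42084.85
link = 42424/42084.85 = 1.008059
Chained index = 100 × 1.177248 × 1.008059 = 118.6735

118.67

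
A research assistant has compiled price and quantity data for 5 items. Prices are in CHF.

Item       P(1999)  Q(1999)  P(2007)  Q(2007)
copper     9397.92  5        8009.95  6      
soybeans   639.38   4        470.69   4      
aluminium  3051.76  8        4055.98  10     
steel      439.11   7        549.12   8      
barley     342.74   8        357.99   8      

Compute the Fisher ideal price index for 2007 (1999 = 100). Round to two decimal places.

Laspeyres component (base-period weights):
ΣP(2007)Q(1999) = 8009.95×5 + 470.69×4 + 4055.98×8 + 549.12×7 + 357.99×8 = 40049.75 + 1882.76 + 32447.84 + 3843.84 + 2863.92 = 81088.11
ΣP(1999)Q(1999) = 9397.92×5 + 639.38×4 + 3051.76×8 + 439.11×7 + 342.74×8 = 46989.6 + 2557.52 + 24414.08 + 3073.77 + 2741.92 = 79776.89
L = 81088.11 / 79776.89 × 100 = 101.6436
Paasche component (current-period weights):
ΣP(2007)Q(2007) = 8009.95×6 + 470.69×4 + 4055.98×10 + 549.12×8 + 357.99×8 = 48059.7 + 1882.76 + 40559.8 + 4392.96 + 2863.92 = 97759.14
ΣP(1999)Q(2007) = 9397.92×6 + 639.38×4 + 3051.76×10 + 439.11×8 + 342.74×8 = 56387.52 + 2557.52 + 30517.6 + 3512.88 + 2741.92 = 95717.44
P = 97759.14 / 95717.44 × 100 = 102.1330
Fisher = √(L × P) = √(101.6436 × 102.1330) = 101.8880

101.89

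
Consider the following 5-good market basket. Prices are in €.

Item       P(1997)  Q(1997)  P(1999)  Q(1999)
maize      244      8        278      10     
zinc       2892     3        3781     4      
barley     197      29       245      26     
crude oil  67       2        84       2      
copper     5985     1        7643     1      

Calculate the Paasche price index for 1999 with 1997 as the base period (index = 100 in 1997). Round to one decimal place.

Paasche price index uses current-period quantities as weights.
ΣP(1999)·Q(1999) = 278×10 + 3781×4 + 245×26 + 84×2 + 7643×1 = 2780 + 15124 + 6370 + 168 + 7643 = 32085
ΣP(1997)·Q(1999) = 244×10 + 2892×4 + 197×26 + 67×2 + 5985×1 = 2440 + 11568 + 5122 + 134 + 5985 = 25249
Index = 32085 / 25249 × 100 = 127.0743

127.1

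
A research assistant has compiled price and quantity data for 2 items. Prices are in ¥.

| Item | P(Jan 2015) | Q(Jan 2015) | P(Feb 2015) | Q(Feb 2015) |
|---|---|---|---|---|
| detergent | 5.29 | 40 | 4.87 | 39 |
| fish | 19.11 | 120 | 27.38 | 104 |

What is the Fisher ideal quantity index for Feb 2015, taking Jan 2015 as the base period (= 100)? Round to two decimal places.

87.43

Laspeyres component (base-period weights):
ΣP(Jan 2015)Q(Feb 2015) = 5.29×39 + 19.11×104 = 206.31 + 1987.44 = 2193.75
ΣP(Jan 2015)Q(Jan 2015) = 5.29×40 + 19.11×120 = 211.6 + 2293.2 = 2504.8
L = 2193.75 / 2504.8 × 100 = 87.5818
Paasche component (current-period weights):
ΣP(Feb 2015)Q(Feb 2015) = 4.87×39 + 27.38×104 = 189.93 + 2847.52 = 3037.45
ΣP(Feb 2015)Q(Jan 2015) = 4.87×40 + 27.38×120 = 194.8 + 3285.6 = 3480.4
P = 3037.45 / 3480.4 × 100 = 87.2730
Fisher = √(L × P) = √(87.5818 × 87.2730) = 87.4273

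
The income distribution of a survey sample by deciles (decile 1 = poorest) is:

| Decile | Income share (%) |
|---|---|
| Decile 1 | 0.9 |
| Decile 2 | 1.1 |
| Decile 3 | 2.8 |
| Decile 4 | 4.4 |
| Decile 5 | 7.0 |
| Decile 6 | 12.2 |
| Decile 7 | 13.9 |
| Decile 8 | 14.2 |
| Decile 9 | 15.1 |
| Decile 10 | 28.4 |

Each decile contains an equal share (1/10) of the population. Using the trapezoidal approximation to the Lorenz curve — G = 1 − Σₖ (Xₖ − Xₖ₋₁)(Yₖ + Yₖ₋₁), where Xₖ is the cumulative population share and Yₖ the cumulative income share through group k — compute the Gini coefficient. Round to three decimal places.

Cumulative income shares Yₖ: 0.0090, 0.0200, 0.0480, 0.0920, 0.1620, 0.2840, 0.4230, 0.5650, 0.7160, 1.0000
Σ (Xₖ−Xₖ₋₁)(Yₖ+Yₖ₋₁) = (1/10)(0.0090+0.0000) + (1/10)(0.0200+0.0090) + (1/10)(0.0480+0.0200) + (1/10)(0.0920+0.0480) + (1/10)(0.1620+0.0920) + (1/10)(0.2840+0.1620) + (1/10)(0.4230+0.2840) + (1/10)(0.5650+0.4230) + (1/10)(0.7160+0.5650) + (1/10)(1.0000+0.7160)
  = 0.0009 + 0.0029 + 0.0068 + 0.0140 + 0.0254 + 0.0446 + 0.0707 + 0.0988 + 0.1281 + 0.1716 = 0.5638
G = 1 − 0.5638 = 0.4362

0.436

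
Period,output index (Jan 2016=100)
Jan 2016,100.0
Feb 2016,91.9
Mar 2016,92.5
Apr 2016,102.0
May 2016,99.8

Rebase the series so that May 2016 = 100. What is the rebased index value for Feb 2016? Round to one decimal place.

92.1

Rebased(Feb 2016) = 91.9 / 99.8 × 100 = 92.0842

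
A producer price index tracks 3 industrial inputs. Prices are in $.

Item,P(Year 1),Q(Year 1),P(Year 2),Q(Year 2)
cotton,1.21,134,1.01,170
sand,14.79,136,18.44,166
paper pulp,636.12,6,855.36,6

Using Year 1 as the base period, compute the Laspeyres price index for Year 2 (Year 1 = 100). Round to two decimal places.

129.80

Laspeyres price index uses base-period quantities as weights.
ΣP(Year 2)·Q(Year 1) = 1.01×134 + 18.44×136 + 855.36×6 = 135.34 + 2507.84 + 5132.16 = 7775.34
ΣP(Year 1)·Q(Year 1) = 1.21×134 + 14.79×136 + 636.12×6 = 162.14 + 2011.44 + 3816.72 = 5990.3
Index = 7775.34 / 5990.3 × 100 = 129.7988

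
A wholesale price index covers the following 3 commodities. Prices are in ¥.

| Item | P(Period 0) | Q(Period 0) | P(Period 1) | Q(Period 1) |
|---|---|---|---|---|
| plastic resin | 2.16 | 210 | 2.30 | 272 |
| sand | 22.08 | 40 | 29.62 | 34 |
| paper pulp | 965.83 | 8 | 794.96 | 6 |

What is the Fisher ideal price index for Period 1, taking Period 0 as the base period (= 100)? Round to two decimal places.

89.16

Laspeyres component (base-period weights):
ΣP(Period 1)Q(Period 0) = 2.30×210 + 29.62×40 + 794.96×8 = 483 + 1184.8 + 6359.68 = 8027.48
ΣP(Period 0)Q(Period 0) = 2.16×210 + 22.08×40 + 965.83×8 = 453.6 + 883.2 + 7726.64 = 9063.44
L = 8027.48 / 9063.44 × 100 = 88.5699
Paasche component (current-period weights):
ΣP(Period 1)Q(Period 1) = 2.30×272 + 29.62×34 + 794.96×6 = 625.6 + 1007.08 + 4769.76 = 6402.44
ΣP(Period 0)Q(Period 1) = 2.16×272 + 22.08×34 + 965.83×6 = 587.52 + 750.72 + 5794.98 = 7133.22
P = 6402.44 / 7133.22 × 100 = 89.7553
Fisher = √(L × P) = √(88.5699 × 89.7553) = 89.1606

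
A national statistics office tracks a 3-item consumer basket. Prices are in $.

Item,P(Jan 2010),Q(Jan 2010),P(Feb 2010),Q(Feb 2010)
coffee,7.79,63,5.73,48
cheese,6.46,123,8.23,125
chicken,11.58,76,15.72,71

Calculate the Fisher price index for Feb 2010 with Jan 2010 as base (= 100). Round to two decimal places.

Laspeyres component (base-period weights):
ΣP(Feb 2010)Q(Jan 2010) = 5.73×63 + 8.23×123 + 15.72×76 = 360.99 + 1012.29 + 1194.72 = 2568
ΣP(Jan 2010)Q(Jan 2010) = 7.79×63 + 6.46×123 + 11.58×76 = 490.77 + 794.58 + 880.08 = 2165.43
L = 2568 / 2165.43 × 100 = 118.5908
Paasche component (current-period weights):
ΣP(Feb 2010)Q(Feb 2010) = 5.73×48 + 8.23×125 + 15.72×71 = 275.04 + 1028.75 + 1116.12 = 2419.91
ΣP(Jan 2010)Q(Feb 2010) = 7.79×48 + 6.46×125 + 11.58×71 = 373.92 + 807.5 + 822.18 = 2003.6
P = 2419.91 / 2003.6 × 100 = 120.7781
Fisher = √(L × P) = √(118.5908 × 120.7781) = 119.6794

119.68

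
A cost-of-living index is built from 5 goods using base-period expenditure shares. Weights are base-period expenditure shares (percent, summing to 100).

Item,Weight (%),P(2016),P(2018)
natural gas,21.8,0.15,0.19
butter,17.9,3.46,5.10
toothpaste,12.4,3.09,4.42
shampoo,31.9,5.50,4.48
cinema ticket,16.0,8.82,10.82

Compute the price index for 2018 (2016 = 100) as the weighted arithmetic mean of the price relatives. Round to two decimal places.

natural gas: 21.8 × (0.19/0.15) = 21.8 × 1.266667 = 27.6133
butter: 17.9 × (5.10/3.46) = 17.9 × 1.473988 = 26.3844
toothpaste: 12.4 × (4.42/3.09) = 12.4 × 1.430421 = 17.7372
shampoo: 31.9 × (4.48/5.50) = 31.9 × 0.814545 = 25.9840
cinema ticket: 16.0 × (10.82/8.82) = 16.0 × 1.226757 = 19.6281
Index = Σ wᵢ·(p₁ᵢ/p₀ᵢ) = 27.6133 + 26.3844 + 17.7372 + 25.9840 + 19.6281 = 117.3471

117.35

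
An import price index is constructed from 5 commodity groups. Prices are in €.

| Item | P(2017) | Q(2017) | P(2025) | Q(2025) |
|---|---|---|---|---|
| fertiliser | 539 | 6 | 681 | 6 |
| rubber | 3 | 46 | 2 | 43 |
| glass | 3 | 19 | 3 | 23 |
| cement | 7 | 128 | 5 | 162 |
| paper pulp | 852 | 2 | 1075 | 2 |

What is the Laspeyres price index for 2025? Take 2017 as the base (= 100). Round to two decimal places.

116.52

Laspeyres price index uses base-period quantities as weights.
ΣP(2025)·Q(2017) = 681×6 + 2×46 + 3×19 + 5×128 + 1075×2 = 4086 + 92 + 57 + 640 + 2150 = 7025
ΣP(2017)·Q(2017) = 539×6 + 3×46 + 3×19 + 7×128 + 852×2 = 3234 + 138 + 57 + 896 + 1704 = 6029
Index = 7025 / 6029 × 100 = 116.5202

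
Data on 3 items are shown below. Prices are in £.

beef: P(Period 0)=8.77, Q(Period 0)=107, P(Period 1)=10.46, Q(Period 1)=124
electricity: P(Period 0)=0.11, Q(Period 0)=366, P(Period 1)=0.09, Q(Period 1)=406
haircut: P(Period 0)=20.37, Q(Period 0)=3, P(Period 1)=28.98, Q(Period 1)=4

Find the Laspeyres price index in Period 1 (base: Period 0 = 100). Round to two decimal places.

Laspeyres price index uses base-period quantities as weights.
ΣP(Period 1)·Q(Period 0) = 10.46×107 + 0.09×366 + 28.98×3 = 1119.22 + 32.94 + 86.94 = 1239.1
ΣP(Period 0)·Q(Period 0) = 8.77×107 + 0.11×366 + 20.37×3 = 938.39 + 40.26 + 61.11 = 1039.76
Index = 1239.1 / 1039.76 × 100 = 119.1717

119.17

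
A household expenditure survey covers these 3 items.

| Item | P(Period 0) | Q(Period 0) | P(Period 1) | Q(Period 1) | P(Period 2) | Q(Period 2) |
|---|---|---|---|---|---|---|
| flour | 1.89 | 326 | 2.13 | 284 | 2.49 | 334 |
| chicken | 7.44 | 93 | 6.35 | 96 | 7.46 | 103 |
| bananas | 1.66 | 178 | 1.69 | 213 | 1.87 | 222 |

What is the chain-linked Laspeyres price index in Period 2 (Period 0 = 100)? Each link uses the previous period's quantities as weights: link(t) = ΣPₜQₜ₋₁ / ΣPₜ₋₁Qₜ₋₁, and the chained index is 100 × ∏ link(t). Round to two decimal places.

114.41

Link Period 0→Period 1:
ΣP(Period 1)Q(Period 0) = 2.13×326 + 6.35×93 + 1.69×178 = 694.38 + 590.55 + 300.82 = 1585.75
ΣP(Period 0)Q(Period 0) = 1.89×326 + 7.44×93 + 1.66×178 = 616.14 + 691.92 + 295.48 = 1603.54
link = 1585.75/1603.54 = 0.988906
Link Period 1→Period 2:
ΣP(Period 2)Q(Period 1) = 2.49×284 + 7.46×96 + 1.87×213 = 707.16 + 716.16 + 398.31 = 1821.63
ΣP(Period 1)Q(Period 1) = 2.13×284 + 6.35×96 + 1.69×213 = 604.92 + 609.6 + 359.97 = 1574.49
link = 1821.63/1574.49 = 1.156965
Chained index = 100 × 0.988906 × 1.156965 = 114.4130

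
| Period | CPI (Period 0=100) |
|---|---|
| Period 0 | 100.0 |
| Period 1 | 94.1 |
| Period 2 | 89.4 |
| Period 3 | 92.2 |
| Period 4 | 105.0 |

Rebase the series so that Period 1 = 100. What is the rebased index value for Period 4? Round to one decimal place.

111.6

Rebased(Period 4) = 105.0 / 94.1 × 100 = 111.5834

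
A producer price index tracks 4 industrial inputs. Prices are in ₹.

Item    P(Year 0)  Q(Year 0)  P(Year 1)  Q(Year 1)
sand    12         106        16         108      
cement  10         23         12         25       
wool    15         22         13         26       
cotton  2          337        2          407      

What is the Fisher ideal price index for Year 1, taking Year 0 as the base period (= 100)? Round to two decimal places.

116.32

Laspeyres component (base-period weights):
ΣP(Year 1)Q(Year 0) = 16×106 + 12×23 + 13×22 + 2×337 = 1696 + 276 + 286 + 674 = 2932
ΣP(Year 0)Q(Year 0) = 12×106 + 10×23 + 15×22 + 2×337 = 1272 + 230 + 330 + 674 = 2506
L = 2932 / 2506 × 100 = 116.9992
Paasche component (current-period weights):
ΣP(Year 1)Q(Year 1) = 16×108 + 12×25 + 13×26 + 2×407 = 1728 + 300 + 338 + 814 = 3180
ΣP(Year 0)Q(Year 1) = 12×108 + 10×25 + 15×26 + 2×407 = 1296 + 250 + 390 + 814 = 2750
P = 3180 / 2750 × 100 = 115.6364
Fisher = √(L × P) = √(116.9992 × 115.6364) = 116.3158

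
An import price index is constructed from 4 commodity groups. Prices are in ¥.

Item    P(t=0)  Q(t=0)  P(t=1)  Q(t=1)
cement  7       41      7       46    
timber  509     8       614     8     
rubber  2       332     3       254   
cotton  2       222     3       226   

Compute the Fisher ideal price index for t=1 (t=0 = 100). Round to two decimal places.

125.08

Laspeyres component (base-period weights):
ΣP(t=1)Q(t=0) = 7×41 + 614×8 + 3×332 + 3×222 = 287 + 4912 + 996 + 666 = 6861
ΣP(t=0)Q(t=0) = 7×41 + 509×8 + 2×332 + 2×222 = 287 + 4072 + 664 + 444 = 5467
L = 6861 / 5467 × 100 = 125.4984
Paasche component (current-period weights):
ΣP(t=1)Q(t=1) = 7×46 + 614×8 + 3×254 + 3×226 = 322 + 4912 + 762 + 678 = 6674
ΣP(t=0)Q(t=1) = 7×46 + 509×8 + 2×254 + 2×226 = 322 + 4072 + 508 + 452 = 5354
P = 6674 / 5354 × 100 = 124.6545
Fisher = √(L × P) = √(125.4984 × 124.6545) = 125.0757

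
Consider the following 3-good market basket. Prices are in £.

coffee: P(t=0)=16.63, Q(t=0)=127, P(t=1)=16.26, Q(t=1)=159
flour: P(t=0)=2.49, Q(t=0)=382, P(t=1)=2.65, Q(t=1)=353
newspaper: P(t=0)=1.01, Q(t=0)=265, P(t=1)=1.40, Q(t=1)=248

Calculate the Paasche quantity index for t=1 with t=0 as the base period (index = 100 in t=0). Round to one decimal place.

112.2

Paasche quantity index uses current-period prices as weights.
ΣP(t=1)·Q(t=1) = 16.26×159 + 2.65×353 + 1.40×248 = 2585.34 + 935.45 + 347.2 = 3867.99
ΣP(t=1)·Q(t=0) = 16.26×127 + 2.65×382 + 1.40×265 = 2065.02 + 1012.3 + 371 = 3448.32
Index = 3867.99 / 3448.32 × 100 = 112.1703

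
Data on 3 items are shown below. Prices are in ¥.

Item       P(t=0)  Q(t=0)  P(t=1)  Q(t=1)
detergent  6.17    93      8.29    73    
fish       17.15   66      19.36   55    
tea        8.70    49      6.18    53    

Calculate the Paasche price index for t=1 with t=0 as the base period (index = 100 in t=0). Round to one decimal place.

107.7

Paasche price index uses current-period quantities as weights.
ΣP(t=1)·Q(t=1) = 8.29×73 + 19.36×55 + 6.18×53 = 605.17 + 1064.8 + 327.54 = 1997.51
ΣP(t=0)·Q(t=1) = 6.17×73 + 17.15×55 + 8.70×53 = 450.41 + 943.25 + 461.1 = 1854.76
Index = 1997.51 / 1854.76 × 100 = 107.6964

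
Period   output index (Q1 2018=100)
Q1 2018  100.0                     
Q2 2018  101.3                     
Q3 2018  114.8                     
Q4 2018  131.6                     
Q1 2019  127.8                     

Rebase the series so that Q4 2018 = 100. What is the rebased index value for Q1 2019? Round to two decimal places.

Rebased(Q1 2019) = 127.8 / 131.6 × 100 = 97.1125

97.11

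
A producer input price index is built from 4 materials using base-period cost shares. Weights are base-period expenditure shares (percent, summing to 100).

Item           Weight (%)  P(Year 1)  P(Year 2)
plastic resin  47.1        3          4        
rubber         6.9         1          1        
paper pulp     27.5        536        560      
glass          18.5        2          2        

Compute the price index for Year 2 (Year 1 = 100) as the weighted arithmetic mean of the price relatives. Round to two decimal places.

116.93

plastic resin: 47.1 × (4/3) = 47.1 × 1.333333 = 62.8000
rubber: 6.9 × (1/1) = 6.9 × 1.000000 = 6.9000
paper pulp: 27.5 × (560/536) = 27.5 × 1.044776 = 28.7313
glass: 18.5 × (2/2) = 18.5 × 1.000000 = 18.5000
Index = Σ wᵢ·(p₁ᵢ/p₀ᵢ) = 62.8000 + 6.9000 + 28.7313 + 18.5000 = 116.9313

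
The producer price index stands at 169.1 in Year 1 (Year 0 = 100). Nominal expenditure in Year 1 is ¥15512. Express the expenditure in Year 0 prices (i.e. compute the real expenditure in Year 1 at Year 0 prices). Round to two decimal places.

9173.27

Real = Nominal ÷ (Index/100) = 15512 ÷ (169.1/100)
     = 15512 ÷ 1.691 = 9173.2703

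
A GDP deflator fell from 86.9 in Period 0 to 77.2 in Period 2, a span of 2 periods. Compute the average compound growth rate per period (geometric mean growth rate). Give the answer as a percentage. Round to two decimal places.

Growth factor = (77.2/86.9)^(1/2) = (0.888377)^(1/2) = 0.942538
Growth rate = 0.942538 − 1 = -0.057462 = -5.7462%

-5.75%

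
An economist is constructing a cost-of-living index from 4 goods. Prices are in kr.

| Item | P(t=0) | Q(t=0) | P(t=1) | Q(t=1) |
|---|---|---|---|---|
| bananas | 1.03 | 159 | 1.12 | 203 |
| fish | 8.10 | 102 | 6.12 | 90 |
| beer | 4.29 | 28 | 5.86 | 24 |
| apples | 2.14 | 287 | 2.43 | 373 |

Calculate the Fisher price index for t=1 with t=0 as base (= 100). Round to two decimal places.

97.85

Laspeyres component (base-period weights):
ΣP(t=1)Q(t=0) = 1.12×159 + 6.12×102 + 5.86×28 + 2.43×287 = 178.08 + 624.24 + 164.08 + 697.41 = 1663.81
ΣP(t=0)Q(t=0) = 1.03×159 + 8.10×102 + 4.29×28 + 2.14×287 = 163.77 + 826.2 + 120.12 + 614.18 = 1724.27
L = 1663.81 / 1724.27 × 100 = 96.4936
Paasche component (current-period weights):
ΣP(t=1)Q(t=1) = 1.12×203 + 6.12×90 + 5.86×24 + 2.43×373 = 227.36 + 550.8 + 140.64 + 906.39 = 1825.19
ΣP(t=0)Q(t=1) = 1.03×203 + 8.10×90 + 4.29×24 + 2.14×373 = 209.09 + 729 + 102.96 + 798.22 = 1839.27
P = 1825.19 / 1839.27 × 100 = 99.2345
Fisher = √(L × P) = √(96.4936 × 99.2345) = 97.8544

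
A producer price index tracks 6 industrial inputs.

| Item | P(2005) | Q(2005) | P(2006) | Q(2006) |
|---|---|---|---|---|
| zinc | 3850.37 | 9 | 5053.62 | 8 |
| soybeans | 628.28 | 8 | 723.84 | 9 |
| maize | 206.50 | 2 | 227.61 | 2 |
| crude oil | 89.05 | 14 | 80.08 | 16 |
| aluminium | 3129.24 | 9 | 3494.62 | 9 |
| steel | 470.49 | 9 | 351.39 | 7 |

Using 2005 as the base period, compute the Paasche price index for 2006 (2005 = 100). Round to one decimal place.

118.4

Paasche price index uses current-period quantities as weights.
ΣP(2006)·Q(2006) = 5053.62×8 + 723.84×9 + 227.61×2 + 80.08×16 + 3494.62×9 + 351.39×7 = 40428.96 + 6514.56 + 455.22 + 1281.28 + 31451.58 + 2459.73 = 82591.33
ΣP(2005)·Q(2006) = 3850.37×8 + 628.28×9 + 206.50×2 + 89.05×16 + 3129.24×9 + 470.49×7 = 30802.96 + 5654.52 + 413 + 1424.8 + 28163.16 + 3293.43 = 69751.87
Index = 82591.33 / 69751.87 × 100 = 118.4073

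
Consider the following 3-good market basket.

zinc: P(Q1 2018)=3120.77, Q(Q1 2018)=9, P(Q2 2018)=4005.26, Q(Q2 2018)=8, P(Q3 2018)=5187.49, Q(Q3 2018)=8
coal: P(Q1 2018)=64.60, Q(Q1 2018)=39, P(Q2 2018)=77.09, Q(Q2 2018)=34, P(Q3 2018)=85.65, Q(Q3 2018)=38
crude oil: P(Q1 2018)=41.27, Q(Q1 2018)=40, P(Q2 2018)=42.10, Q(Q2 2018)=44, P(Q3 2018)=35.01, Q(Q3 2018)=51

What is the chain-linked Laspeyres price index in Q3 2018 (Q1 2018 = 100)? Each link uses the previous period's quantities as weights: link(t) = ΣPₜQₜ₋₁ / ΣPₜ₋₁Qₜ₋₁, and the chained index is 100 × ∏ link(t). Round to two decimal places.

Link Q1 2018→Q2 2018:
ΣP(Q2 2018)Q(Q1 2018) = 4005.26×9 + 77.09×39 + 42.10×40 = 36047.34 + 3006.51 + 1684 = 40737.85
ΣP(Q1 2018)Q(Q1 2018) = 3120.77×9 + 64.60×39 + 41.27×40 = 28086.93 + 2519.4 + 1650.8 = 32257.13
link = 40737.85/32257.13 = 1.262910
Link Q2 2018→Q3 2018:
ΣP(Q3 2018)Q(Q2 2018) = 5187.49×8 + 85.65×34 + 35.01×44 = 41499.92 + 2912.1 + 1540.44 = 45952.46
ΣP(Q2 2018)Q(Q2 2018) = 4005.26×8 + 77.09×34 + 42.10×44 = 32042.08 + 2621.06 + 1852.4 = 36515.54
link = 45952.46/36515.54 = 1.258436
Chained index = 100 × 1.262910 × 1.258436 = 158.9291

158.93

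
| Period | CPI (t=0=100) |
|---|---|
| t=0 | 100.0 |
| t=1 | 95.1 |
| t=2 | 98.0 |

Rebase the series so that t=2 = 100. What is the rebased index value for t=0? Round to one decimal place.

102.0

Rebased(t=0) = 100.0 / 98.0 × 100 = 102.0408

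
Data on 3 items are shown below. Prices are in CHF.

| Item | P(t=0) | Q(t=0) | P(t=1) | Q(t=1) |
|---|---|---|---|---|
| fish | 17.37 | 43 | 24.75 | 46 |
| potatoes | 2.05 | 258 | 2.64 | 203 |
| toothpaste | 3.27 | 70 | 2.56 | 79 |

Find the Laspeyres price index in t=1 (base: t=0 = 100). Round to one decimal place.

Laspeyres price index uses base-period quantities as weights.
ΣP(t=1)·Q(t=0) = 24.75×43 + 2.64×258 + 2.56×70 = 1064.25 + 681.12 + 179.2 = 1924.57
ΣP(t=0)·Q(t=0) = 17.37×43 + 2.05×258 + 3.27×70 = 746.91 + 528.9 + 228.9 = 1504.71
Index = 1924.57 / 1504.71 × 100 = 127.9031

127.9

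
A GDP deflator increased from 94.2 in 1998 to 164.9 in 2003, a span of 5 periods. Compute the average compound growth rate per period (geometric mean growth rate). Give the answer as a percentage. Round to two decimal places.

Growth factor = (164.9/94.2)^(1/5) = (1.750531)^(1/5) = 1.118495
Growth rate = 1.118495 − 1 = 0.118495 = 11.8495%

11.85%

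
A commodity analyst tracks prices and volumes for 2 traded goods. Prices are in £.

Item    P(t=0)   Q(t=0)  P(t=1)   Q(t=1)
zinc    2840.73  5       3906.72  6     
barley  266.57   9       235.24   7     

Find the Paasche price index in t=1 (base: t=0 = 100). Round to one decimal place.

132.7

Paasche price index uses current-period quantities as weights.
ΣP(t=1)·Q(t=1) = 3906.72×6 + 235.24×7 = 23440.32 + 1646.68 = 25087
ΣP(t=0)·Q(t=1) = 2840.73×6 + 266.57×7 = 17044.38 + 1865.99 = 18910.37
Index = 25087 / 18910.37 × 100 = 132.6627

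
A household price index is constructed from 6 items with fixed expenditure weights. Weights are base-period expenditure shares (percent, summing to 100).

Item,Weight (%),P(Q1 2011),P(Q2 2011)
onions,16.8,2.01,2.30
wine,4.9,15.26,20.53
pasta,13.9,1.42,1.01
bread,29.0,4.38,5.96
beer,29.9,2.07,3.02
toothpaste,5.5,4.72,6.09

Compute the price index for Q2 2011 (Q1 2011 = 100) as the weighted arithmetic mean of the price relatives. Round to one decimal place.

125.9

onions: 16.8 × (2.30/2.01) = 16.8 × 1.144279 = 19.2239
wine: 4.9 × (20.53/15.26) = 4.9 × 1.345347 = 6.5922
pasta: 13.9 × (1.01/1.42) = 13.9 × 0.711268 = 9.8866
bread: 29.0 × (5.96/4.38) = 29.0 × 1.360731 = 39.4612
beer: 29.9 × (3.02/2.07) = 29.9 × 1.458937 = 43.6222
toothpaste: 5.5 × (6.09/4.72) = 5.5 × 1.290254 = 7.0964
Index = Σ wᵢ·(p₁ᵢ/p₀ᵢ) = 19.2239 + 6.5922 + 9.8866 + 39.4612 + 43.6222 + 7.0964 = 125.8825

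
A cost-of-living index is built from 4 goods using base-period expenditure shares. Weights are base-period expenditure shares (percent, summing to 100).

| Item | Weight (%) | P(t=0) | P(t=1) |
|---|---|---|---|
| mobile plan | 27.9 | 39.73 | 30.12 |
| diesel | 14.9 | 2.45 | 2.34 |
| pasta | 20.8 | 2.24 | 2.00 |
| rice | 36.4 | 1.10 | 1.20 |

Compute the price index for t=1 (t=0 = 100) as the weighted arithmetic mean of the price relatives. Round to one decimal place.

93.7

mobile plan: 27.9 × (30.12/39.73) = 27.9 × 0.758117 = 21.1515
diesel: 14.9 × (2.34/2.45) = 14.9 × 0.955102 = 14.2310
pasta: 20.8 × (2.00/2.24) = 20.8 × 0.892857 = 18.5714
rice: 36.4 × (1.20/1.10) = 36.4 × 1.090909 = 39.7091
Index = Σ wᵢ·(p₁ᵢ/p₀ᵢ) = 21.1515 + 14.2310 + 18.5714 + 39.7091 = 93.6630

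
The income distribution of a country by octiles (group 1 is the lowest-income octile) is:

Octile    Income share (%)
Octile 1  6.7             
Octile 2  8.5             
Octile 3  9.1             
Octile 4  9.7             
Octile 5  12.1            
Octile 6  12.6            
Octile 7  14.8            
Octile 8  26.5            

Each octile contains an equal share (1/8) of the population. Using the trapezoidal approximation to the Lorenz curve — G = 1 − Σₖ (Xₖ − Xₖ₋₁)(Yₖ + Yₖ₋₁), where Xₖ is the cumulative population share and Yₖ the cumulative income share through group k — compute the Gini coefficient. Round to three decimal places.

Cumulative income shares Yₖ: 0.0670, 0.1520, 0.2430, 0.3400, 0.4610, 0.5870, 0.7350, 1.0000
Σ (Xₖ−Xₖ₋₁)(Yₖ+Yₖ₋₁) = (1/8)(0.0670+0.0000) + (1/8)(0.1520+0.0670) + (1/8)(0.2430+0.1520) + (1/8)(0.3400+0.2430) + (1/8)(0.4610+0.3400) + (1/8)(0.5870+0.4610) + (1/8)(0.7350+0.5870) + (1/8)(1.0000+0.7350)
  = 0.0084 + 0.0274 + 0.0494 + 0.0729 + 0.1001 + 0.1310 + 0.1653 + 0.2169 = 0.7712
G = 1 − 0.7712 = 0.2288

0.229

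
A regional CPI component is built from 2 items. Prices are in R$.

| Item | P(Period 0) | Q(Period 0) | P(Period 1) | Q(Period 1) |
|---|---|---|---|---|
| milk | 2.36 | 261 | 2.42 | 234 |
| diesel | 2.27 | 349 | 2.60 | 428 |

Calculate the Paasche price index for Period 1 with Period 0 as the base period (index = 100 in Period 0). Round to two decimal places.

110.19

Paasche price index uses current-period quantities as weights.
ΣP(Period 1)·Q(Period 1) = 2.42×234 + 2.60×428 = 566.28 + 1112.8 = 1679.08
ΣP(Period 0)·Q(Period 1) = 2.36×234 + 2.27×428 = 552.24 + 971.56 = 1523.8
Index = 1679.08 / 1523.8 × 100 = 110.1903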